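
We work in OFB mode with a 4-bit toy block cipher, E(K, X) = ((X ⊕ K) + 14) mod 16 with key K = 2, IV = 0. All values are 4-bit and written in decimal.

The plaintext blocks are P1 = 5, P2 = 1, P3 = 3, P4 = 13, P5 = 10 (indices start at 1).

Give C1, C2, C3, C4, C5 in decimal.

OFB encryption: S_i = E(K, S_{i−1}) with S_{0} = IV; C_i = P_i ⊕ S_i.
C1: S = E(K, 0) = 0; 5 ⊕ 0 = 5.
C2: S = E(K, 0) = 0; 1 ⊕ 0 = 1.
C3: S = E(K, 0) = 0; 3 ⊕ 0 = 3.
C4: S = E(K, 0) = 0; 13 ⊕ 0 = 13.
C5: S = E(K, 0) = 0; 10 ⊕ 0 = 10.

C1 = 5, C2 = 1, C3 = 3, C4 = 13, C5 = 10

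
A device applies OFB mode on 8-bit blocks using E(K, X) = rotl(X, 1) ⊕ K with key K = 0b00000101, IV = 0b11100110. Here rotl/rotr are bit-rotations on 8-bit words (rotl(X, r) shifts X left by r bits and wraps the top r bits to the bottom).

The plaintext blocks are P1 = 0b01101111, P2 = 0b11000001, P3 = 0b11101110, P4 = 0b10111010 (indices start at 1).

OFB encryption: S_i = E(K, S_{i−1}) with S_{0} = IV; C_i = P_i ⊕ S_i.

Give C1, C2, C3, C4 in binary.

C1 = 0b10100111, C2 = 0b01010101, C3 = 0b11000010, C4 = 0b11100111

C1: S = E(K, 0b11100110) = 0b11001000; 0b01101111 ⊕ 0b11001000 = 0b10100111.
C2: S = E(K, 0b11001000) = 0b10010100; 0b11000001 ⊕ 0b10010100 = 0b01010101.
C3: S = E(K, 0b10010100) = 0b00101100; 0b11101110 ⊕ 0b00101100 = 0b11000010.
C4: S = E(K, 0b00101100) = 0b01011101; 0b10111010 ⊕ 0b01011101 = 0b11100111.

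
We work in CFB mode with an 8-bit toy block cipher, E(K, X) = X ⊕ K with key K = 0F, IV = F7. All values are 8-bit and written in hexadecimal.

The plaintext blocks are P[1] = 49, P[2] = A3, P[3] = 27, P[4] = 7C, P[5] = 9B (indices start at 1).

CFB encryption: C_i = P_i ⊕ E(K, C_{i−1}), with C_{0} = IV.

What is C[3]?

C[1]: E(K, F7) = F8; 49 ⊕ F8 = B1.
C[2]: E(K, B1) = BE; A3 ⊕ BE = 1D.
C[3]: E(K, 1D) = 12; 27 ⊕ 12 = 35.

C[3] = 35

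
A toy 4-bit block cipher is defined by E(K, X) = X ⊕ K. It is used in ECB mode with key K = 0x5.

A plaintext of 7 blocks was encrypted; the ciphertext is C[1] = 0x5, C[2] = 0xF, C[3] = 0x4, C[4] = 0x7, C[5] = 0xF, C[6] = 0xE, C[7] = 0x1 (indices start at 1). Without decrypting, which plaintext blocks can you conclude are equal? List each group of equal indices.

P[2] = P[5]

ECB encrypts each block independently with the same key, so equal ciphertext blocks imply equal plaintext blocks.
C[2] = C[5] = 0xF, so P[2] = P[5].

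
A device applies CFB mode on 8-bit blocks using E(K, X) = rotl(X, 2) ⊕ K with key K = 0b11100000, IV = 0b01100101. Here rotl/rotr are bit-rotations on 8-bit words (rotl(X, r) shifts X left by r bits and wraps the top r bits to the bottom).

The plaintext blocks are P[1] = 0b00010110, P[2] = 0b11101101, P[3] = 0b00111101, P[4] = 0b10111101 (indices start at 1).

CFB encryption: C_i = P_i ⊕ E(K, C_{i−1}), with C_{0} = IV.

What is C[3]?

C[1]: E(K, 0b01100101) = 0b01110101; 0b00010110 ⊕ 0b01110101 = 0b01100011.
C[2]: E(K, 0b01100011) = 0b01101101; 0b11101101 ⊕ 0b01101101 = 0b10000000.
C[3]: E(K, 0b10000000) = 0b11100010; 0b00111101 ⊕ 0b11100010 = 0b11011111.

C[3] = 0b11011111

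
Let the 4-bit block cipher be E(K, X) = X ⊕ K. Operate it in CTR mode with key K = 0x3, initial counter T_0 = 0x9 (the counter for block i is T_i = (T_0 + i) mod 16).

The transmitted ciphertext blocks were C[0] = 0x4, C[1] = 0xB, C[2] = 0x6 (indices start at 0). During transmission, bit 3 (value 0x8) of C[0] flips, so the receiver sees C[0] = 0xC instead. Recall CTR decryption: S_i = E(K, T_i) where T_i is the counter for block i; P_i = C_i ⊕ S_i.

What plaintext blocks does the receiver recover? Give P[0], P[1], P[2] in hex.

P[0] = 0x6, P[1] = 0x2, P[2] = 0xE

Only C[0] changed, to 0xC. In CTR, a change in C_i flips the same bit in P_i only; the keystream is unaffected. Decrypting the received ciphertext:
P[0]: T = 0x9, S = E(K, T) = 0xA; 0xC ⊕ 0xA = 0x6.
P[1]: T = 0xA, S = E(K, T) = 0x9; 0xB ⊕ 0x9 = 0x2.
P[2]: T = 0xB, S = E(K, T) = 0x8; 0x6 ⊕ 0x8 = 0xE.
Blocks that differ from the original plaintext: P[0].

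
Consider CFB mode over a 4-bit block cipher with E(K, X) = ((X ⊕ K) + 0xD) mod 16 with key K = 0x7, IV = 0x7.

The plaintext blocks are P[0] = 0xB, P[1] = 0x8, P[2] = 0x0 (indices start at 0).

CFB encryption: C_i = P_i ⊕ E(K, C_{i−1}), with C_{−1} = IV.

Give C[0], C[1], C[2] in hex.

C[0] = 0x6, C[1] = 0x6, C[2] = 0xE

C[0]: E(K, 0x7) = 0xD; 0xB ⊕ 0xD = 0x6.
C[1]: E(K, 0x6) = 0xE; 0x8 ⊕ 0xE = 0x6.
C[2]: E(K, 0x6) = 0xE; 0x0 ⊕ 0xE = 0xE.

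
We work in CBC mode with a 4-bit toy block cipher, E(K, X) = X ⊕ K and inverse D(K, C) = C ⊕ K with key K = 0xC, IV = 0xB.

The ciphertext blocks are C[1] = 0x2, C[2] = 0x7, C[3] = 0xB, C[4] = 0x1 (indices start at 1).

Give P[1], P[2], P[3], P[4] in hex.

P[1] = 0x5, P[2] = 0x9, P[3] = 0x0, P[4] = 0x6

CBC decryption: P_i = D(K, C_i) ⊕ C_{i−1}, with C_{0} = IV.
P[1]: D(K, 0x2) = 0xE; 0xE ⊕ 0xB = 0x5.
P[2]: D(K, 0x7) = 0xB; 0xB ⊕ 0x2 = 0x9.
P[3]: D(K, 0xB) = 0x7; 0x7 ⊕ 0x7 = 0x0.
P[4]: D(K, 0x1) = 0xD; 0xD ⊕ 0xB = 0x6.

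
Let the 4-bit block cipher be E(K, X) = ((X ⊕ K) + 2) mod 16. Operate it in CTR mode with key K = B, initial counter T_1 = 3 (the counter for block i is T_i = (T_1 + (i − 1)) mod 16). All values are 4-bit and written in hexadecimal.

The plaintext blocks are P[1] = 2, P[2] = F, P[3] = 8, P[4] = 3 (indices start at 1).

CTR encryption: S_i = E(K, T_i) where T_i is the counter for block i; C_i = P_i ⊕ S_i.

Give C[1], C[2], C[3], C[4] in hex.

C[1]: T = 3, S = E(K, T) = A; 2 ⊕ A = 8.
C[2]: T = 4, S = E(K, T) = 1; F ⊕ 1 = E.
C[3]: T = 5, S = E(K, T) = 0; 8 ⊕ 0 = 8.
C[4]: T = 6, S = E(K, T) = F; 3 ⊕ F = C.

C[1] = 8, C[2] = E, C[3] = 8, C[4] = C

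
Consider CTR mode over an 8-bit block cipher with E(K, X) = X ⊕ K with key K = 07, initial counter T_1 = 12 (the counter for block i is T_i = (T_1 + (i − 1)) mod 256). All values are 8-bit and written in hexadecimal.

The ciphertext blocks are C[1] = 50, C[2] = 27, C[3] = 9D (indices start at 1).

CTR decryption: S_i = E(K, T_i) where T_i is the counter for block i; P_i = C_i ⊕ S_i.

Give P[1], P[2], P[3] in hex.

P[1] = 45, P[2] = 33, P[3] = 8E

P[1]: T = 12, S = E(K, T) = 15; 50 ⊕ 15 = 45.
P[2]: T = 13, S = E(K, T) = 14; 27 ⊕ 14 = 33.
P[3]: T = 14, S = E(K, T) = 13; 9D ⊕ 13 = 8E.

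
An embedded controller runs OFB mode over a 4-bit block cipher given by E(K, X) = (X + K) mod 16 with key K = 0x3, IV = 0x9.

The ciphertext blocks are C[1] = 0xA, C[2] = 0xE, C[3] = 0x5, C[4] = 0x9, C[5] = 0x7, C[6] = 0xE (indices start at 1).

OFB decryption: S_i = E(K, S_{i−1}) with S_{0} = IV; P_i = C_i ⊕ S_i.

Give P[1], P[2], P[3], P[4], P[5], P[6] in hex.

P[1] = 0x6, P[2] = 0x1, P[3] = 0x7, P[4] = 0xC, P[5] = 0xF, P[6] = 0x5

P[1]: S = E(K, 0x9) = 0xC; 0xA ⊕ 0xC = 0x6.
P[2]: S = E(K, 0xC) = 0xF; 0xE ⊕ 0xF = 0x1.
P[3]: S = E(K, 0xF) = 0x2; 0x5 ⊕ 0x2 = 0x7.
P[4]: S = E(K, 0x2) = 0x5; 0x9 ⊕ 0x5 = 0xC.
P[5]: S = E(K, 0x5) = 0x8; 0x7 ⊕ 0x8 = 0xF.
P[6]: S = E(K, 0x8) = 0xB; 0xE ⊕ 0xB = 0x5.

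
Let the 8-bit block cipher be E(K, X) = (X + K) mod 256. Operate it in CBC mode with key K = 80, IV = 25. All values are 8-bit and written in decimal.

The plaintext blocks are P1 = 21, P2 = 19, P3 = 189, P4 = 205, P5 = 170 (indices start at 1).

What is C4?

CBC encryption: C_i = E(K, P_i ⊕ C_{i−1}), with C_{0} = IV.
C1: P1 ⊕ 25 = 12; E(K, 12) = 92.
C2: P2 ⊕ 92 = 79; E(K, 79) = 159.
C3: P3 ⊕ 159 = 34; E(K, 34) = 114.
C4: P4 ⊕ 114 = 191; E(K, 191) = 15.

C4 = 15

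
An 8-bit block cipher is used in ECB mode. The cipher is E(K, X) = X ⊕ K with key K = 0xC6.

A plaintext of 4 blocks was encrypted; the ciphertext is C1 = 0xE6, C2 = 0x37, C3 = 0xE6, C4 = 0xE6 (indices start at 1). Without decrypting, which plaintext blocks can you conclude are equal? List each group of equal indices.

ECB encrypts each block independently with the same key, so equal ciphertext blocks imply equal plaintext blocks.
C1 = C3 = C4 = 0xE6, so P1 = P3 = P4.

P1 = P3 = P4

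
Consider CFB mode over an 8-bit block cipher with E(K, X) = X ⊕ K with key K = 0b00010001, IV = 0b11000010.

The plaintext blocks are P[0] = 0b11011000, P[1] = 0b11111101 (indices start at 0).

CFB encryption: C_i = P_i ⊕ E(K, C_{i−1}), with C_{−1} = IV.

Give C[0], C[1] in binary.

C[0] = 0b00001011, C[1] = 0b11100111

C[0]: E(K, 0b11000010) = 0b11010011; 0b11011000 ⊕ 0b11010011 = 0b00001011.
C[1]: E(K, 0b00001011) = 0b00011010; 0b11111101 ⊕ 0b00011010 = 0b11100111.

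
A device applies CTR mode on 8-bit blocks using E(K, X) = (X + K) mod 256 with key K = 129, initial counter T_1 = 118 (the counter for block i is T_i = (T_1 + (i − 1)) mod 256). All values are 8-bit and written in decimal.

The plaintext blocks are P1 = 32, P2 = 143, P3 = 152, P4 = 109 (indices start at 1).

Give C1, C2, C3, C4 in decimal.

CTR encryption: S_i = E(K, T_i) where T_i is the counter for block i; C_i = P_i ⊕ S_i.
C1: T = 118, S = E(K, T) = 247; 32 ⊕ 247 = 215.
C2: T = 119, S = E(K, T) = 248; 143 ⊕ 248 = 119.
C3: T = 120, S = E(K, T) = 249; 152 ⊕ 249 = 97.
C4: T = 121, S = E(K, T) = 250; 109 ⊕ 250 = 151.

C1 = 215, C2 = 119, C3 = 97, C4 = 151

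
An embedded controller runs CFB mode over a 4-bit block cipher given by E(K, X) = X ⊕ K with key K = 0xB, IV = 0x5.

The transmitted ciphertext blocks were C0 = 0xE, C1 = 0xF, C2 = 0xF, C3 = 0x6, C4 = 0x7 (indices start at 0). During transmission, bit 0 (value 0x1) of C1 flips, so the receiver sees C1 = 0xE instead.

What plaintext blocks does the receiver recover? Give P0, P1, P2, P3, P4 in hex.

P0 = 0x0, P1 = 0xB, P2 = 0xA, P3 = 0x2, P4 = 0xA

CFB decryption: P_i = C_i ⊕ E(K, C_{i−1}), with C_{−1} = IV.
Only C1 changed, to 0xE. In CFB, a change in C_i flips the same bit in P_i and garbles P_{i+1}. Decrypting the received ciphertext:
P0: E(K, 0x5) = 0xE; 0xE ⊕ 0xE = 0x0.
P1: E(K, 0xE) = 0x5; 0xE ⊕ 0x5 = 0xB.
P2: E(K, 0xE) = 0x5; 0xF ⊕ 0x5 = 0xA.
P3: E(K, 0xF) = 0x4; 0x6 ⊕ 0x4 = 0x2.
P4: E(K, 0x6) = 0xD; 0x7 ⊕ 0xD = 0xA.
Blocks that differ from the original plaintext: P1, P2.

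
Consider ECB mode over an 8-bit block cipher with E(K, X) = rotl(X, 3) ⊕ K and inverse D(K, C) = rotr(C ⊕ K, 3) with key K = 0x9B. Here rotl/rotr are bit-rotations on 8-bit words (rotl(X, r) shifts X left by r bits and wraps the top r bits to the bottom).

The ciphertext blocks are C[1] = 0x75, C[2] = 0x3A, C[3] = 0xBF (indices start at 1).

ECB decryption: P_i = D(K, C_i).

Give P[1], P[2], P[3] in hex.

P[1] = 0xDD, P[2] = 0x34, P[3] = 0x84

P[1]: D(K, 0x75) = 0xDD.
P[2]: D(K, 0x3A) = 0x34.
P[3]: D(K, 0xBF) = 0x84.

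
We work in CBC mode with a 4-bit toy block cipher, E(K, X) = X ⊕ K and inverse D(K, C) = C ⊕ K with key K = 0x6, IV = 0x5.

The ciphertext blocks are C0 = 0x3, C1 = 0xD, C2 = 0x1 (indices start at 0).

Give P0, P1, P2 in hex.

CBC decryption: P_i = D(K, C_i) ⊕ C_{i−1}, with C_{−1} = IV.
P0: D(K, 0x3) = 0x5; 0x5 ⊕ 0x5 = 0x0.
P1: D(K, 0xD) = 0xB; 0xB ⊕ 0x3 = 0x8.
P2: D(K, 0x1) = 0x7; 0x7 ⊕ 0xD = 0xA.

P0 = 0x0, P1 = 0x8, P2 = 0xA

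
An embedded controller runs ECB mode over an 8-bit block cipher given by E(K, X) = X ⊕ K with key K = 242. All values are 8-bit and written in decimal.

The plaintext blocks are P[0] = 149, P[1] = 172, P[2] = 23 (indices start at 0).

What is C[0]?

C[0] = 103

ECB encryption: C_i = E(K, P_i).
C[0]: E(K, 149) = 103.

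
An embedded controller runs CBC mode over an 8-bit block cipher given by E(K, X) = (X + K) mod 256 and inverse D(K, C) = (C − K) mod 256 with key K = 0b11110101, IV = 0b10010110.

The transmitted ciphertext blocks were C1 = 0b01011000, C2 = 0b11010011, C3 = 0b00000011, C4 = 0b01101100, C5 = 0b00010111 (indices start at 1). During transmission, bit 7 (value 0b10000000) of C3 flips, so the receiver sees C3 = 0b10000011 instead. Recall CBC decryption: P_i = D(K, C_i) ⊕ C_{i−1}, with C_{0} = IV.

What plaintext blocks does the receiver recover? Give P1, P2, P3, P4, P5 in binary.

Only C3 changed, to 0b10000011. In CBC, a change in C_i garbles P_i and flips the same bit in P_{i+1}. Decrypting the received ciphertext:
P1: D(K, 0b01011000) = 0b01100011; 0b01100011 ⊕ 0b10010110 = 0b11110101.
P2: D(K, 0b11010011) = 0b11011110; 0b11011110 ⊕ 0b01011000 = 0b10000110.
P3: D(K, 0b10000011) = 0b10001110; 0b10001110 ⊕ 0b11010011 = 0b01011101.
P4: D(K, 0b01101100) = 0b01110111; 0b01110111 ⊕ 0b10000011 = 0b11110100.
P5: D(K, 0b00010111) = 0b00100010; 0b00100010 ⊕ 0b01101100 = 0b01001110.
Blocks that differ from the original plaintext: P3, P4.

P1 = 0b11110101, P2 = 0b10000110, P3 = 0b01011101, P4 = 0b11110100, P5 = 0b01001110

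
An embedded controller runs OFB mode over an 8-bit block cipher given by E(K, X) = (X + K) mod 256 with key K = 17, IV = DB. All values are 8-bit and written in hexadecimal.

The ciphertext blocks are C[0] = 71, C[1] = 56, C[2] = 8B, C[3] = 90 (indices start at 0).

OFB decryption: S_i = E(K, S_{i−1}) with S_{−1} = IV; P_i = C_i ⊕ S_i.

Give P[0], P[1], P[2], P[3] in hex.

P[0]: S = E(K, DB) = F2; 71 ⊕ F2 = 83.
P[1]: S = E(K, F2) = 09; 56 ⊕ 09 = 5F.
P[2]: S = E(K, 09) = 20; 8B ⊕ 20 = AB.
P[3]: S = E(K, 20) = 37; 90 ⊕ 37 = A7.

P[0] = 83, P[1] = 5F, P[2] = AB, P[3] = A7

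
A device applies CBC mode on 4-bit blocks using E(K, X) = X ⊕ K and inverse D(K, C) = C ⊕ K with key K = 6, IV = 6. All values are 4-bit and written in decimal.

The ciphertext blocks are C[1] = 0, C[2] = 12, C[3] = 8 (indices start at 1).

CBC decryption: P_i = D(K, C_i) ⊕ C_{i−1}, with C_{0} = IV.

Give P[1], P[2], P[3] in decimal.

P[1]: D(K, 0) = 6; 6 ⊕ 6 = 0.
P[2]: D(K, 12) = 10; 10 ⊕ 0 = 10.
P[3]: D(K, 8) = 14; 14 ⊕ 12 = 2.

P[1] = 0, P[2] = 10, P[3] = 2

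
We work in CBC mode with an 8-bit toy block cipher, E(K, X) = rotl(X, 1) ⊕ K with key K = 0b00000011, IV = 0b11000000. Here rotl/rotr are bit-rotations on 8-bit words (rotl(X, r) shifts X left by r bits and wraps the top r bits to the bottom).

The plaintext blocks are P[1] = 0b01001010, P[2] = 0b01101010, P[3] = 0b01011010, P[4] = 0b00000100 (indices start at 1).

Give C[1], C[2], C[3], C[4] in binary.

CBC encryption: C_i = E(K, P_i ⊕ C_{i−1}), with C_{0} = IV.
C[1]: P[1] ⊕ 0b11000000 = 0b10001010; E(K, 0b10001010) = 0b00010110.
C[2]: P[2] ⊕ 0b00010110 = 0b01111100; E(K, 0b01111100) = 0b11111011.
C[3]: P[3] ⊕ 0b11111011 = 0b10100001; E(K, 0b10100001) = 0b01000000.
C[4]: P[4] ⊕ 0b01000000 = 0b01000100; E(K, 0b01000100) = 0b10001011.

C[1] = 0b00010110, C[2] = 0b11111011, C[3] = 0b01000000, C[4] = 0b10001011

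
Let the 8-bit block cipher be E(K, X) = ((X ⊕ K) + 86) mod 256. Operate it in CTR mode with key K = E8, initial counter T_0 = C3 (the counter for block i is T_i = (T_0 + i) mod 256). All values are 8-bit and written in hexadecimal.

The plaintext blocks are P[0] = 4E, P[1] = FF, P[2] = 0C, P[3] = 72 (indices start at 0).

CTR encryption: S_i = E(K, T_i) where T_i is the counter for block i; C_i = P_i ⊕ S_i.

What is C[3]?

C[0]: T = C3, S = E(K, T) = B1; 4E ⊕ B1 = FF.
C[1]: T = C4, S = E(K, T) = B2; FF ⊕ B2 = 4D.
C[2]: T = C5, S = E(K, T) = B3; 0C ⊕ B3 = BF.
C[3]: T = C6, S = E(K, T) = B4; 72 ⊕ B4 = C6.

C[3] = C6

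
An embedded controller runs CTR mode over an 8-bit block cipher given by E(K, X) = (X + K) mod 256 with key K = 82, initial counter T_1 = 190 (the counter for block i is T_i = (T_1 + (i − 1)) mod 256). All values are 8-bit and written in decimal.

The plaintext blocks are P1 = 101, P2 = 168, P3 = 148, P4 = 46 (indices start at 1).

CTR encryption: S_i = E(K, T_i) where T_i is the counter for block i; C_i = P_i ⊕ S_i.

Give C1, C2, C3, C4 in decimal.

C1: T = 190, S = E(K, T) = 16; 101 ⊕ 16 = 117.
C2: T = 191, S = E(K, T) = 17; 168 ⊕ 17 = 185.
C3: T = 192, S = E(K, T) = 18; 148 ⊕ 18 = 134.
C4: T = 193, S = E(K, T) = 19; 46 ⊕ 19 = 61.

C1 = 117, C2 = 185, C3 = 134, C4 = 61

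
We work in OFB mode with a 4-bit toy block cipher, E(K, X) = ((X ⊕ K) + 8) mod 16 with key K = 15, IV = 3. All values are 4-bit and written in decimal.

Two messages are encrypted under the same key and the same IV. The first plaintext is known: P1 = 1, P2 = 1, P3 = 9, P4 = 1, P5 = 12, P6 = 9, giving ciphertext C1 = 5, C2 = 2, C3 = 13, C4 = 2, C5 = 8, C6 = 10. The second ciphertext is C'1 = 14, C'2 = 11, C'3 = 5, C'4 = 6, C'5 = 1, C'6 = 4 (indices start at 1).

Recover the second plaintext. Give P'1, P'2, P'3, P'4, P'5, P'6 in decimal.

P'1 = 10, P'2 = 8, P'3 = 1, P'4 = 5, P'5 = 5, P'6 = 7

In OFB with a reused IV, both messages share the same keystream S_i, so C_i ⊕ C'_i = P_i ⊕ P'_i and thus P'_i = P_i ⊕ C_i ⊕ C'_i.
P'1: 1 ⊕ 5 ⊕ 14 = 10.
P'2: 1 ⊕ 2 ⊕ 11 = 8.
P'3: 9 ⊕ 13 ⊕ 5 = 1.
P'4: 1 ⊕ 2 ⊕ 6 = 5.
P'5: 12 ⊕ 8 ⊕ 1 = 5.
P'6: 9 ⊕ 10 ⊕ 4 = 7.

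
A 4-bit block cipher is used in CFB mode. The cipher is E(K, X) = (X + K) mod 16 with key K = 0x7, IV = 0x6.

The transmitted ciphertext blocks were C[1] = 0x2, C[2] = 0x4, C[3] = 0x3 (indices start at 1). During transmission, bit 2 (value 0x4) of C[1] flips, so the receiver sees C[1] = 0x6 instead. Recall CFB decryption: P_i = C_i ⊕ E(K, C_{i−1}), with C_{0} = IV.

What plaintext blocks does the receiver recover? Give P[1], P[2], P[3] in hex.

Only C[1] changed, to 0x6. In CFB, a change in C_i flips the same bit in P_i and garbles P_{i+1}. Decrypting the received ciphertext:
P[1]: E(K, 0x6) = 0xD; 0x6 ⊕ 0xD = 0xB.
P[2]: E(K, 0x6) = 0xD; 0x4 ⊕ 0xD = 0x9.
P[3]: E(K, 0x4) = 0xB; 0x3 ⊕ 0xB = 0x8.
Blocks that differ from the original plaintext: P[1], P[2].

P[1] = 0xB, P[2] = 0x9, P[3] = 0x8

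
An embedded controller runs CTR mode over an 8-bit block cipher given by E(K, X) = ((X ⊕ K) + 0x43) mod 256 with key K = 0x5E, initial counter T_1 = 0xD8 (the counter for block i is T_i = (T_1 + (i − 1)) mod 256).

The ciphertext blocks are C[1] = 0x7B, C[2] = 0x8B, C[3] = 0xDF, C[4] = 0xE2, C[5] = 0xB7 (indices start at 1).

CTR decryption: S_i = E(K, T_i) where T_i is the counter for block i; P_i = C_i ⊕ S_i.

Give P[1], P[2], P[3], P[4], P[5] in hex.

P[1] = 0xB2, P[2] = 0x41, P[3] = 0x18, P[4] = 0x2A, P[5] = 0x72

P[1]: T = 0xD8, S = E(K, T) = 0xC9; 0x7B ⊕ 0xC9 = 0xB2.
P[2]: T = 0xD9, S = E(K, T) = 0xCA; 0x8B ⊕ 0xCA = 0x41.
P[3]: T = 0xDA, S = E(K, T) = 0xC7; 0xDF ⊕ 0xC7 = 0x18.
P[4]: T = 0xDB, S = E(K, T) = 0xC8; 0xE2 ⊕ 0xC8 = 0x2A.
P[5]: T = 0xDC, S = E(K, T) = 0xC5; 0xB7 ⊕ 0xC5 = 0x72.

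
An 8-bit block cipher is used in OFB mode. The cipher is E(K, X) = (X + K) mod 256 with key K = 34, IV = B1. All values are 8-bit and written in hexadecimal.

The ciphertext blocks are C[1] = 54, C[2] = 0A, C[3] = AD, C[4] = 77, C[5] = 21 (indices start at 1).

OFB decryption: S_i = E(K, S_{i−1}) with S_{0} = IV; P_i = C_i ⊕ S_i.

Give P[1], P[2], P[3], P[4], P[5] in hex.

P[1] = B1, P[2] = 13, P[3] = E0, P[4] = F6, P[5] = 94

P[1]: S = E(K, B1) = E5; 54 ⊕ E5 = B1.
P[2]: S = E(K, E5) = 19; 0A ⊕ 19 = 13.
P[3]: S = E(K, 19) = 4D; AD ⊕ 4D = E0.
P[4]: S = E(K, 4D) = 81; 77 ⊕ 81 = F6.
P[5]: S = E(K, 81) = B5; 21 ⊕ B5 = 94.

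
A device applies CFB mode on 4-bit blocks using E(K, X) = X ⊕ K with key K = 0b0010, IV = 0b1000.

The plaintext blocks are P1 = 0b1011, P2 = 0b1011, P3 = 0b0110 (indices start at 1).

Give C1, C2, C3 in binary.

C1 = 0b0001, C2 = 0b1000, C3 = 0b1100

CFB encryption: C_i = P_i ⊕ E(K, C_{i−1}), with C_{0} = IV.
C1: E(K, 0b1000) = 0b1010; 0b1011 ⊕ 0b1010 = 0b0001.
C2: E(K, 0b0001) = 0b0011; 0b1011 ⊕ 0b0011 = 0b1000.
C3: E(K, 0b1000) = 0b1010; 0b0110 ⊕ 0b1010 = 0b1100.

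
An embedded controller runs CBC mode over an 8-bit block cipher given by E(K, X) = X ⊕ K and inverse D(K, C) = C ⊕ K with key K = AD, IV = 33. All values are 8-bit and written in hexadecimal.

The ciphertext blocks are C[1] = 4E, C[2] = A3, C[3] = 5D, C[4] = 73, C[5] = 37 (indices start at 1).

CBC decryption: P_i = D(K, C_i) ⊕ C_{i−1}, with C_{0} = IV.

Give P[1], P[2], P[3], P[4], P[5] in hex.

P[1] = D0, P[2] = 40, P[3] = 53, P[4] = 83, P[5] = E9

P[1]: D(K, 4E) = E3; E3 ⊕ 33 = D0.
P[2]: D(K, A3) = 0E; 0E ⊕ 4E = 40.
P[3]: D(K, 5D) = F0; F0 ⊕ A3 = 53.
P[4]: D(K, 73) = DE; DE ⊕ 5D = 83.
P[5]: D(K, 37) = 9A; 9A ⊕ 73 = E9.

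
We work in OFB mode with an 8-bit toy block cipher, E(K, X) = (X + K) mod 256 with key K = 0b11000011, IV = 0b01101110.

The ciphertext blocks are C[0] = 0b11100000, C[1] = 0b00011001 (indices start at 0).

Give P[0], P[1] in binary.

OFB decryption: S_i = E(K, S_{i−1}) with S_{−1} = IV; P_i = C_i ⊕ S_i.
P[0]: S = E(K, 0b01101110) = 0b00110001; 0b11100000 ⊕ 0b00110001 = 0b11010001.
P[1]: S = E(K, 0b00110001) = 0b11110100; 0b00011001 ⊕ 0b11110100 = 0b11101101.

P[0] = 0b11010001, P[1] = 0b11101101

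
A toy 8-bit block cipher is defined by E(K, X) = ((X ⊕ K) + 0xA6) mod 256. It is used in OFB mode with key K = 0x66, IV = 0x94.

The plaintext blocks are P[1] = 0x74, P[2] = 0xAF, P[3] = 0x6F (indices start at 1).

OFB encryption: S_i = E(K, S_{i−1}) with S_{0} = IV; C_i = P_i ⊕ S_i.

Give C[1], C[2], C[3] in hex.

C[1]: S = E(K, 0x94) = 0x98; 0x74 ⊕ 0x98 = 0xEC.
C[2]: S = E(K, 0x98) = 0xA4; 0xAF ⊕ 0xA4 = 0x0B.
C[3]: S = E(K, 0xA4) = 0x68; 0x6F ⊕ 0x68 = 0x07.

C[1] = 0xEC, C[2] = 0x0B, C[3] = 0x07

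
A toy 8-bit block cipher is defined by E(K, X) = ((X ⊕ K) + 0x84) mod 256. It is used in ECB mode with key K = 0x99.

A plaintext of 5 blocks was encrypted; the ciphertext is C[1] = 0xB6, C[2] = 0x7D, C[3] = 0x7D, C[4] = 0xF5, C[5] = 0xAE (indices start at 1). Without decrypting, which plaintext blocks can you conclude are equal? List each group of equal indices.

ECB encrypts each block independently with the same key, so equal ciphertext blocks imply equal plaintext blocks.
C[2] = C[3] = 0x7D, so P[2] = P[3].

P[2] = P[3]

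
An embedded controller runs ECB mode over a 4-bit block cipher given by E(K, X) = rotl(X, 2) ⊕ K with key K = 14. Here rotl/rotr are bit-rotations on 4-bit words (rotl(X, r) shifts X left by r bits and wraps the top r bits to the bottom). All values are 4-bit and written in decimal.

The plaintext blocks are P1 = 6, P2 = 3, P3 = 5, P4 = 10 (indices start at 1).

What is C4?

ECB encryption: C_i = E(K, P_i).
C4: E(K, 10) = 4.

C4 = 4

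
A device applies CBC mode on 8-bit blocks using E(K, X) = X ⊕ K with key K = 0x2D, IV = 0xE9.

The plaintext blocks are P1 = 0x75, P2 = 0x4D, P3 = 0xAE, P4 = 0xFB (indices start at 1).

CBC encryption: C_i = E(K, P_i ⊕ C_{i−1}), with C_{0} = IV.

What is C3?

C3 = 0x52

C1: P1 ⊕ 0xE9 = 0x9C; E(K, 0x9C) = 0xB1.
C2: P2 ⊕ 0xB1 = 0xFC; E(K, 0xFC) = 0xD1.
C3: P3 ⊕ 0xD1 = 0x7F; E(K, 0x7F) = 0x52.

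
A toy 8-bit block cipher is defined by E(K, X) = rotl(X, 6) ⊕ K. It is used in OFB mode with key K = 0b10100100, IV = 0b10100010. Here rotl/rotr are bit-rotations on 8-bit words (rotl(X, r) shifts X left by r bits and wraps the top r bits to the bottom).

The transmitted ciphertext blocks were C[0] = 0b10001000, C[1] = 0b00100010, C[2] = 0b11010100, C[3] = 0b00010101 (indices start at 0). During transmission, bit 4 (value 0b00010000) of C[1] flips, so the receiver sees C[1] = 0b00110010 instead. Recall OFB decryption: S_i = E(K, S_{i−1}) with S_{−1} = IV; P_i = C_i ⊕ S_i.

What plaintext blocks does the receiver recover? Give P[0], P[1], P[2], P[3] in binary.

P[0] = 0b10000100, P[1] = 0b10010101, P[2] = 0b10011001, P[3] = 0b11100010

Only C[1] changed, to 0b00110010. In OFB, a change in C_i flips the same bit in P_i only; the keystream is unaffected. Decrypting the received ciphertext:
P[0]: S = E(K, 0b10100010) = 0b00001100; 0b10001000 ⊕ 0b00001100 = 0b10000100.
P[1]: S = E(K, 0b00001100) = 0b10100111; 0b00110010 ⊕ 0b10100111 = 0b10010101.
P[2]: S = E(K, 0b10100111) = 0b01001101; 0b11010100 ⊕ 0b01001101 = 0b10011001.
P[3]: S = E(K, 0b01001101) = 0b11110111; 0b00010101 ⊕ 0b11110111 = 0b11100010.
Blocks that differ from the original plaintext: P[1].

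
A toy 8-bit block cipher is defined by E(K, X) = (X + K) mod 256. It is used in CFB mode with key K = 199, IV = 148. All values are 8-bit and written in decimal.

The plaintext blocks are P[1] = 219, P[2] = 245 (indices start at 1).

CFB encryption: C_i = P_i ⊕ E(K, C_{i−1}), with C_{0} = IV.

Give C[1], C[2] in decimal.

C[1]: E(K, 148) = 91; 219 ⊕ 91 = 128.
C[2]: E(K, 128) = 71; 245 ⊕ 71 = 178.

C[1] = 128, C[2] = 178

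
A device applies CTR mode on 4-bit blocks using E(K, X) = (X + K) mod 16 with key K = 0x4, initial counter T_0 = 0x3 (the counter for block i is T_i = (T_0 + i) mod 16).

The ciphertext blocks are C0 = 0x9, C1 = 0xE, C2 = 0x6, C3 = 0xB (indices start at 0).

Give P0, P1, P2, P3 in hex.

P0 = 0xE, P1 = 0x6, P2 = 0xF, P3 = 0x1

CTR decryption: S_i = E(K, T_i) where T_i is the counter for block i; P_i = C_i ⊕ S_i.
P0: T = 0x3, S = E(K, T) = 0x7; 0x9 ⊕ 0x7 = 0xE.
P1: T = 0x4, S = E(K, T) = 0x8; 0xE ⊕ 0x8 = 0x6.
P2: T = 0x5, S = E(K, T) = 0x9; 0x6 ⊕ 0x9 = 0xF.
P3: T = 0x6, S = E(K, T) = 0xA; 0xB ⊕ 0xA = 0x1.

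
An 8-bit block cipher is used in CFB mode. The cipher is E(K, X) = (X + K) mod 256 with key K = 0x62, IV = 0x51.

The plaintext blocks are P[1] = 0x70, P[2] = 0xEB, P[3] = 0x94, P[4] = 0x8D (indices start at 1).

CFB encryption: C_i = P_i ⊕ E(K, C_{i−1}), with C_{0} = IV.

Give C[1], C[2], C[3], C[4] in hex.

C[1]: E(K, 0x51) = 0xB3; 0x70 ⊕ 0xB3 = 0xC3.
C[2]: E(K, 0xC3) = 0x25; 0xEB ⊕ 0x25 = 0xCE.
C[3]: E(K, 0xCE) = 0x30; 0x94 ⊕ 0x30 = 0xA4.
C[4]: E(K, 0xA4) = 0x06; 0x8D ⊕ 0x06 = 0x8B.

C[1] = 0xC3, C[2] = 0xCE, C[3] = 0xA4, C[4] = 0x8B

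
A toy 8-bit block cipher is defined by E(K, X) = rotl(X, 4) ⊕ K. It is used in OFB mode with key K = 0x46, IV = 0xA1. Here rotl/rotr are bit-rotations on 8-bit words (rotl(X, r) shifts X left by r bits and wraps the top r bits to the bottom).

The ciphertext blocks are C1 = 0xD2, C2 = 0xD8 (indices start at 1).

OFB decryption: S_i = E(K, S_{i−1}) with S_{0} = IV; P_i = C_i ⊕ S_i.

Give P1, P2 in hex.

P1: S = E(K, 0xA1) = 0x5C; 0xD2 ⊕ 0x5C = 0x8E.
P2: S = E(K, 0x5C) = 0x83; 0xD8 ⊕ 0x83 = 0x5B.

P1 = 0x8E, P2 = 0x5B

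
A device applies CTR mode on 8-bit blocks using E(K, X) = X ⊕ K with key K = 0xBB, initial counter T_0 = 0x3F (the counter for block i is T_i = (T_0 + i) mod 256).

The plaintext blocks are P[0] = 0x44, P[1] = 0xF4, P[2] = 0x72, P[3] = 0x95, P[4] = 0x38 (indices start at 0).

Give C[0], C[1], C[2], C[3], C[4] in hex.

CTR encryption: S_i = E(K, T_i) where T_i is the counter for block i; C_i = P_i ⊕ S_i.
C[0]: T = 0x3F, S = E(K, T) = 0x84; 0x44 ⊕ 0x84 = 0xC0.
C[1]: T = 0x40, S = E(K, T) = 0xFB; 0xF4 ⊕ 0xFB = 0x0F.
C[2]: T = 0x41, S = E(K, T) = 0xFA; 0x72 ⊕ 0xFA = 0x88.
C[3]: T = 0x42, S = E(K, T) = 0xF9; 0x95 ⊕ 0xF9 = 0x6C.
C[4]: T = 0x43, S = E(K, T) = 0xF8; 0x38 ⊕ 0xF8 = 0xC0.

C[0] = 0xC0, C[1] = 0x0F, C[2] = 0x88, C[3] = 0x6C, C[4] = 0xC0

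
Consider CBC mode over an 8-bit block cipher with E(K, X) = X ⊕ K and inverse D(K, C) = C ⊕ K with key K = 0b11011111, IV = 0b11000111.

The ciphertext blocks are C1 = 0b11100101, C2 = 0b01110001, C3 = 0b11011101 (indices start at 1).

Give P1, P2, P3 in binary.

P1 = 0b11111101, P2 = 0b01001011, P3 = 0b01110011

CBC decryption: P_i = D(K, C_i) ⊕ C_{i−1}, with C_{0} = IV.
P1: D(K, 0b11100101) = 0b00111010; 0b00111010 ⊕ 0b11000111 = 0b11111101.
P2: D(K, 0b01110001) = 0b10101110; 0b10101110 ⊕ 0b11100101 = 0b01001011.
P3: D(K, 0b11011101) = 0b00000010; 0b00000010 ⊕ 0b01110001 = 0b01110011.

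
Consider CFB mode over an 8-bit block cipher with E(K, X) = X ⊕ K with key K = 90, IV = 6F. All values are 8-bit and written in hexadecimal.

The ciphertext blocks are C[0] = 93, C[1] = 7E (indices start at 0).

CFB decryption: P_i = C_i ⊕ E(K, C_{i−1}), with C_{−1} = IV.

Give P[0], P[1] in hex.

P[0]: E(K, 6F) = FF; 93 ⊕ FF = 6C.
P[1]: E(K, 93) = 03; 7E ⊕ 03 = 7D.

P[0] = 6C, P[1] = 7D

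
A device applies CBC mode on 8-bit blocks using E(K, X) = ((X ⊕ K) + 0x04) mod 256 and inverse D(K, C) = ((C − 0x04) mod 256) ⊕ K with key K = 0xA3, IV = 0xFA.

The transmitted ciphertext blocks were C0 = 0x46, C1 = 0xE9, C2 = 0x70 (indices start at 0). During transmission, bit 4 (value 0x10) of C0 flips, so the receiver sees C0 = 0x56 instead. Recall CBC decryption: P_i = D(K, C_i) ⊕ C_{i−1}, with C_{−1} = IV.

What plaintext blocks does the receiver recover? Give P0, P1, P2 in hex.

P0 = 0x0B, P1 = 0x10, P2 = 0x26

Only C0 changed, to 0x56. In CBC, a change in C_i garbles P_i and flips the same bit in P_{i+1}. Decrypting the received ciphertext:
P0: D(K, 0x56) = 0xF1; 0xF1 ⊕ 0xFA = 0x0B.
P1: D(K, 0xE9) = 0x46; 0x46 ⊕ 0x56 = 0x10.
P2: D(K, 0x70) = 0xCF; 0xCF ⊕ 0xE9 = 0x26.
Blocks that differ from the original plaintext: P0, P1.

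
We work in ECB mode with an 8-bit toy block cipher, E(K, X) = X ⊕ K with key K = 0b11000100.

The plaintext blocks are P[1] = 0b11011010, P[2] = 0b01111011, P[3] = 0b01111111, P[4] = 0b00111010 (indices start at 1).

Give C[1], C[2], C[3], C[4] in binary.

C[1] = 0b00011110, C[2] = 0b10111111, C[3] = 0b10111011, C[4] = 0b11111110

ECB encryption: C_i = E(K, P_i).
C[1]: E(K, 0b11011010) = 0b00011110.
C[2]: E(K, 0b01111011) = 0b10111111.
C[3]: E(K, 0b01111111) = 0b10111011.
C[4]: E(K, 0b00111010) = 0b11111110.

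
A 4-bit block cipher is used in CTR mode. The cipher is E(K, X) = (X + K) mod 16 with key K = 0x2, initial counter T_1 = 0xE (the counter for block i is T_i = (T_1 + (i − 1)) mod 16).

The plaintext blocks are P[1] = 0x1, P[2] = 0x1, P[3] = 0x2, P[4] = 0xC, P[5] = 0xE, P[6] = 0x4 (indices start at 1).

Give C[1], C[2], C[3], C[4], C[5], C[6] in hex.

CTR encryption: S_i = E(K, T_i) where T_i is the counter for block i; C_i = P_i ⊕ S_i.
C[1]: T = 0xE, S = E(K, T) = 0x0; 0x1 ⊕ 0x0 = 0x1.
C[2]: T = 0xF, S = E(K, T) = 0x1; 0x1 ⊕ 0x1 = 0x0.
C[3]: T = 0x0, S = E(K, T) = 0x2; 0x2 ⊕ 0x2 = 0x0.
C[4]: T = 0x1, S = E(K, T) = 0x3; 0xC ⊕ 0x3 = 0xF.
C[5]: T = 0x2, S = E(K, T) = 0x4; 0xE ⊕ 0x4 = 0xA.
C[6]: T = 0x3, S = E(K, T) = 0x5; 0x4 ⊕ 0x5 = 0x1.

C[1] = 0x1, C[2] = 0x0, C[3] = 0x0, C[4] = 0xF, C[5] = 0xA, C[6] = 0x1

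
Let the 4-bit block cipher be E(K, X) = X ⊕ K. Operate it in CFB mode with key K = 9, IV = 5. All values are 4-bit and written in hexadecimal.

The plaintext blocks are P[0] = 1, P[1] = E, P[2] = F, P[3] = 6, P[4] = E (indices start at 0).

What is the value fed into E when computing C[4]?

CFB encryption: C_i = P_i ⊕ E(K, C_{i−1}), with C_{−1} = IV.
C[0]: E(K, 5) = C; 1 ⊕ C = D.
C[1]: E(K, D) = 4; E ⊕ 4 = A.
C[2]: E(K, A) = 3; F ⊕ 3 = C.
C[3]: E(K, C) = 5; 6 ⊕ 5 = 3.
C[4]: E(K, 3) = A; E ⊕ A = 4.
So the input to E for block [4] is 3.

3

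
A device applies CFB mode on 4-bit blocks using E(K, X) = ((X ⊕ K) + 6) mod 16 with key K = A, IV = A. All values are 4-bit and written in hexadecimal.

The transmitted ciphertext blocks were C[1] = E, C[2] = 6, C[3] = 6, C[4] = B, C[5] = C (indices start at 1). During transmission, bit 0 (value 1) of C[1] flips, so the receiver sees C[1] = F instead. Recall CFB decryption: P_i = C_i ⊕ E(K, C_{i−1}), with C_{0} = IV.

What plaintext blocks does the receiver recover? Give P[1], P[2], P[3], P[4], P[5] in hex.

P[1] = 9, P[2] = D, P[3] = 4, P[4] = 9, P[5] = B

Only C[1] changed, to F. In CFB, a change in C_i flips the same bit in P_i and garbles P_{i+1}. Decrypting the received ciphertext:
P[1]: E(K, A) = 6; F ⊕ 6 = 9.
P[2]: E(K, F) = B; 6 ⊕ B = D.
P[3]: E(K, 6) = 2; 6 ⊕ 2 = 4.
P[4]: E(K, 6) = 2; B ⊕ 2 = 9.
P[5]: E(K, B) = 7; C ⊕ 7 = B.
Blocks that differ from the original plaintext: P[1], P[2].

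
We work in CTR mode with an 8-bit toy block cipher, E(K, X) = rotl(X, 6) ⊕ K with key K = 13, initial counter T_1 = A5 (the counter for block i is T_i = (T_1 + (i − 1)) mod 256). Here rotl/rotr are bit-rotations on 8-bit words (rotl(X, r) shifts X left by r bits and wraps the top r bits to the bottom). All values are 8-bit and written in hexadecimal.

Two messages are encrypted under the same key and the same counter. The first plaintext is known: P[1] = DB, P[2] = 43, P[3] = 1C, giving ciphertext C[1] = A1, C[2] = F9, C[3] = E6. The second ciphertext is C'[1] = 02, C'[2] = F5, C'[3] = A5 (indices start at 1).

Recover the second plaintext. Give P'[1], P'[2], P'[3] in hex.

P'[1] = 78, P'[2] = 4F, P'[3] = 5F

In CTR with a reused counter, both messages share the same keystream S_i, so C_i ⊕ C'_i = P_i ⊕ P'_i and thus P'_i = P_i ⊕ C_i ⊕ C'_i.
P'[1]: DB ⊕ A1 ⊕ 02 = 78.
P'[2]: 43 ⊕ F9 ⊕ F5 = 4F.
P'[3]: 1C ⊕ E6 ⊕ A5 = 5F.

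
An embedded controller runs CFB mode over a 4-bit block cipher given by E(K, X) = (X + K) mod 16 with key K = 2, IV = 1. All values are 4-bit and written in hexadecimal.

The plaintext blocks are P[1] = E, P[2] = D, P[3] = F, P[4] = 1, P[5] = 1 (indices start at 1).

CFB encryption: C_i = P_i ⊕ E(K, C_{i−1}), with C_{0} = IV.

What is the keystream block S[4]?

C[1]: E(K, 1) = 3; E ⊕ 3 = D.
C[2]: E(K, D) = F; D ⊕ F = 2.
C[3]: E(K, 2) = 4; F ⊕ 4 = B.
C[4]: E(K, B) = D; 1 ⊕ D = C.
So S[4] = D.

D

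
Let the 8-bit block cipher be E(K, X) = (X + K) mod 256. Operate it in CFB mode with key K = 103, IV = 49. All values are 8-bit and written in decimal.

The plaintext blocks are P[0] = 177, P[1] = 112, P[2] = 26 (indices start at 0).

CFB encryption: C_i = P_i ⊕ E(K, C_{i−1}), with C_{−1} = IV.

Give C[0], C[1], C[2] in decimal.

C[0]: E(K, 49) = 152; 177 ⊕ 152 = 41.
C[1]: E(K, 41) = 144; 112 ⊕ 144 = 224.
C[2]: E(K, 224) = 71; 26 ⊕ 71 = 93.

C[0] = 41, C[1] = 224, C[2] = 93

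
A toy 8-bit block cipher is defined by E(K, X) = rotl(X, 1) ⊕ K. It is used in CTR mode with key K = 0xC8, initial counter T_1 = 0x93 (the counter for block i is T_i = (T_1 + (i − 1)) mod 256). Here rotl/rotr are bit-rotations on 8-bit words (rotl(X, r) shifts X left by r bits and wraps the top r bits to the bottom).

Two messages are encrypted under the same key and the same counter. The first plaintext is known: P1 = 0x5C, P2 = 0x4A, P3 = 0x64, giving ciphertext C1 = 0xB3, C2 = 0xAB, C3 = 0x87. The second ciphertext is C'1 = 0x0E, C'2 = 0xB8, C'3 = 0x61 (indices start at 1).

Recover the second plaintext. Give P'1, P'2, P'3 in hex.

P'1 = 0xE1, P'2 = 0x59, P'3 = 0x82

In CTR with a reused counter, both messages share the same keystream S_i, so C_i ⊕ C'_i = P_i ⊕ P'_i and thus P'_i = P_i ⊕ C_i ⊕ C'_i.
P'1: 0x5C ⊕ 0xB3 ⊕ 0x0E = 0xE1.
P'2: 0x4A ⊕ 0xAB ⊕ 0xB8 = 0x59.
P'3: 0x64 ⊕ 0x87 ⊕ 0x61 = 0x82.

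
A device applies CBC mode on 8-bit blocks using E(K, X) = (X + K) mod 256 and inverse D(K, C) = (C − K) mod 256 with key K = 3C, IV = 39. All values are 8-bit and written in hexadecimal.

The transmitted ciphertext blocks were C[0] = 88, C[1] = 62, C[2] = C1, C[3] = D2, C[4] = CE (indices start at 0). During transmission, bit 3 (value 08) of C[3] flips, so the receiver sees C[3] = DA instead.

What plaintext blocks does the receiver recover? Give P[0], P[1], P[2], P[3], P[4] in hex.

P[0] = 75, P[1] = AE, P[2] = E7, P[3] = 5F, P[4] = 48

CBC decryption: P_i = D(K, C_i) ⊕ C_{i−1}, with C_{−1} = IV.
Only C[3] changed, to DA. In CBC, a change in C_i garbles P_i and flips the same bit in P_{i+1}. Decrypting the received ciphertext:
P[0]: D(K, 88) = 4C; 4C ⊕ 39 = 75.
P[1]: D(K, 62) = 26; 26 ⊕ 88 = AE.
P[2]: D(K, C1) = 85; 85 ⊕ 62 = E7.
P[3]: D(K, DA) = 9E; 9E ⊕ C1 = 5F.
P[4]: D(K, CE) = 92; 92 ⊕ DA = 48.
Blocks that differ from the original plaintext: P[3], P[4].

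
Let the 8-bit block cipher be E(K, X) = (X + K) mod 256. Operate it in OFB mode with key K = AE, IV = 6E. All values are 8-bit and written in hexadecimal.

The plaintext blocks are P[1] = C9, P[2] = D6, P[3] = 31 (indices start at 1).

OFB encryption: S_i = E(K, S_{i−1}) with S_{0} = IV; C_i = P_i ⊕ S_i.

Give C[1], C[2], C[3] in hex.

C[1] = D5, C[2] = 1C, C[3] = 49

C[1]: S = E(K, 6E) = 1C; C9 ⊕ 1C = D5.
C[2]: S = E(K, 1C) = CA; D6 ⊕ CA = 1C.
C[3]: S = E(K, CA) = 78; 31 ⊕ 78 = 49.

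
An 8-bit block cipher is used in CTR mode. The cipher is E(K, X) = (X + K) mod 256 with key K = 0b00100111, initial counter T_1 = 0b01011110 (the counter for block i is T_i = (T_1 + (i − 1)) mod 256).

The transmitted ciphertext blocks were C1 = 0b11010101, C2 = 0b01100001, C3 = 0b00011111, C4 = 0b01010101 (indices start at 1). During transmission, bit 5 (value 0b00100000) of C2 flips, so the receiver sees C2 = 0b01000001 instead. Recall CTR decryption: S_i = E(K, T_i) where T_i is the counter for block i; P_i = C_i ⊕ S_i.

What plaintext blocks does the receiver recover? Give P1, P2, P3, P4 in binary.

Only C2 changed, to 0b01000001. In CTR, a change in C_i flips the same bit in P_i only; the keystream is unaffected. Decrypting the received ciphertext:
P1: T = 0b01011110, S = E(K, T) = 0b10000101; 0b11010101 ⊕ 0b10000101 = 0b01010000.
P2: T = 0b01011111, S = E(K, T) = 0b10000110; 0b01000001 ⊕ 0b10000110 = 0b11000111.
P3: T = 0b01100000, S = E(K, T) = 0b10000111; 0b00011111 ⊕ 0b10000111 = 0b10011000.
P4: T = 0b01100001, S = E(K, T) = 0b10001000; 0b01010101 ⊕ 0b10001000 = 0b11011101.
Blocks that differ from the original plaintext: P2.

P1 = 0b01010000, P2 = 0b11000111, P3 = 0b10011000, P4 = 0b11011101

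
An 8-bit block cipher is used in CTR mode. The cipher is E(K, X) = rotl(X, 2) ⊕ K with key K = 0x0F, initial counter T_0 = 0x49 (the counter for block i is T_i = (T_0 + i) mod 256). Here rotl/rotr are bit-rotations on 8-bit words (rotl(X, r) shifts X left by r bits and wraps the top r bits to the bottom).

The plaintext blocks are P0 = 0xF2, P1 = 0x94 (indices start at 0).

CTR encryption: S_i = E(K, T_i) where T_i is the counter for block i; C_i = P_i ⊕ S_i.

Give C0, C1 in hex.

C0 = 0xD8, C1 = 0xB2

C0: T = 0x49, S = E(K, T) = 0x2A; 0xF2 ⊕ 0x2A = 0xD8.
C1: T = 0x4A, S = E(K, T) = 0x26; 0x94 ⊕ 0x26 = 0xB2.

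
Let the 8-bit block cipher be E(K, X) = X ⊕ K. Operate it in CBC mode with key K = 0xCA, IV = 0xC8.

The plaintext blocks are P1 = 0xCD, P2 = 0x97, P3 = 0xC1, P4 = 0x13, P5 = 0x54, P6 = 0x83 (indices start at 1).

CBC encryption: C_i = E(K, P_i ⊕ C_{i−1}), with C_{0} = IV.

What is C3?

C1: P1 ⊕ 0xC8 = 0x05; E(K, 0x05) = 0xCF.
C2: P2 ⊕ 0xCF = 0x58; E(K, 0x58) = 0x92.
C3: P3 ⊕ 0x92 = 0x53; E(K, 0x53) = 0x99.

C3 = 0x99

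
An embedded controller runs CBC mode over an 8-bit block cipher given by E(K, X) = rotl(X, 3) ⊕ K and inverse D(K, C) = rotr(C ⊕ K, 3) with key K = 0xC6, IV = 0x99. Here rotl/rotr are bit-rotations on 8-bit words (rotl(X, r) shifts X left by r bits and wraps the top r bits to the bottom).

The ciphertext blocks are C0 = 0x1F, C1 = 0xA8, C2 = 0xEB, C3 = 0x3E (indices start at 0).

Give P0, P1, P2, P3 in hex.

P0 = 0xA2, P1 = 0xD2, P2 = 0x0D, P3 = 0xF4

CBC decryption: P_i = D(K, C_i) ⊕ C_{i−1}, with C_{−1} = IV.
P0: D(K, 0x1F) = 0x3B; 0x3B ⊕ 0x99 = 0xA2.
P1: D(K, 0xA8) = 0xCD; 0xCD ⊕ 0x1F = 0xD2.
P2: D(K, 0xEB) = 0xA5; 0xA5 ⊕ 0xA8 = 0x0D.
P3: D(K, 0x3E) = 0x1F; 0x1F ⊕ 0xEB = 0xF4.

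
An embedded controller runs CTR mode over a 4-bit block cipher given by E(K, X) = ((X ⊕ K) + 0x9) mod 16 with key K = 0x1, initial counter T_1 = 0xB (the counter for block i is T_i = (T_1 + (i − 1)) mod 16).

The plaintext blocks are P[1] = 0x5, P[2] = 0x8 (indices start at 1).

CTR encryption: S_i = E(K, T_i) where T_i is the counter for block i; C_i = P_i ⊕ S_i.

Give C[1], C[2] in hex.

C[1]: T = 0xB, S = E(K, T) = 0x3; 0x5 ⊕ 0x3 = 0x6.
C[2]: T = 0xC, S = E(K, T) = 0x6; 0x8 ⊕ 0x6 = 0xE.

C[1] = 0x6, C[2] = 0xE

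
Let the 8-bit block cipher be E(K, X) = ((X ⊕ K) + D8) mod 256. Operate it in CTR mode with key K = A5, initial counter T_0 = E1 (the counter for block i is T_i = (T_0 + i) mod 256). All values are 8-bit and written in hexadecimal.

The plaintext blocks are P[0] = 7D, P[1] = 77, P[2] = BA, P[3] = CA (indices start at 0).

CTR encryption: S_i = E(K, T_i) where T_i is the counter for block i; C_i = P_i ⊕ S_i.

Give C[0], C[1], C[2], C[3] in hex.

C[0] = 61, C[1] = 68, C[2] = A4, C[3] = D3

C[0]: T = E1, S = E(K, T) = 1C; 7D ⊕ 1C = 61.
C[1]: T = E2, S = E(K, T) = 1F; 77 ⊕ 1F = 68.
C[2]: T = E3, S = E(K, T) = 1E; BA ⊕ 1E = A4.
C[3]: T = E4, S = E(K, T) = 19; CA ⊕ 19 = D3.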